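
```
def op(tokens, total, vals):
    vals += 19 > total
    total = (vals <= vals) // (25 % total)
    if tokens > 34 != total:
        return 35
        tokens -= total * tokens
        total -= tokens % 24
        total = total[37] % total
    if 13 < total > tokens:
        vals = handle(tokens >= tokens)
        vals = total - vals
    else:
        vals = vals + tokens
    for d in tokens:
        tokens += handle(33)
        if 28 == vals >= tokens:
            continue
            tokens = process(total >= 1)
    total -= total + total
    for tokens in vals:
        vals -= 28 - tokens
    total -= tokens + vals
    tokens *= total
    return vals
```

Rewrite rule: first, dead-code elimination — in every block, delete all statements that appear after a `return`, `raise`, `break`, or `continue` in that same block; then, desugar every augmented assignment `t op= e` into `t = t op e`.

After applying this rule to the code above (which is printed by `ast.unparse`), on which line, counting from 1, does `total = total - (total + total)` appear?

Transformed code:
def op(tokens, total, vals):
    vals = vals + (19 > total)
    total = (vals <= vals) // (25 % total)
    if tokens > 34 != total:
        return 35
    if 13 < total > tokens:
        vals = handle(tokens >= tokens)
        vals = total - vals
    else:
        vals = vals + tokens
    for d in tokens:
        tokens = tokens + handle(33)
        if 28 == vals >= tokens:
            continue
    total = total - (total + total)
    for tokens in vals:
        vals = vals - (28 - tokens)
    total = total - (tokens + vals)
    tokens = tokens * total
    return vals

15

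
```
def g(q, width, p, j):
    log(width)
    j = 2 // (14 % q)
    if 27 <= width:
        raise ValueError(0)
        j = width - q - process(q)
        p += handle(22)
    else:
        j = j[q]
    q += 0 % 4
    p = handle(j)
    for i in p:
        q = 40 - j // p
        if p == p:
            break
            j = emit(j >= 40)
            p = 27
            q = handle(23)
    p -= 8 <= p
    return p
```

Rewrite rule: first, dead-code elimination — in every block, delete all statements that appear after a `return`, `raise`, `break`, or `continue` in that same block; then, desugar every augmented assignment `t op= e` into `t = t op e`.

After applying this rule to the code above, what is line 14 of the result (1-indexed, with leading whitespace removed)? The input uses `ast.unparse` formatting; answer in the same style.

Transformed code:
def g(q, width, p, j):
    log(width)
    j = 2 // (14 % q)
    if 27 <= width:
        raise ValueError(0)
    else:
        j = j[q]
    q = q + 0 % 4
    p = handle(j)
    for i in p:
        q = 40 - j // p
        if p == p:
            break
    p = p - (8 <= p)
    return p

p = p - (8 <= p)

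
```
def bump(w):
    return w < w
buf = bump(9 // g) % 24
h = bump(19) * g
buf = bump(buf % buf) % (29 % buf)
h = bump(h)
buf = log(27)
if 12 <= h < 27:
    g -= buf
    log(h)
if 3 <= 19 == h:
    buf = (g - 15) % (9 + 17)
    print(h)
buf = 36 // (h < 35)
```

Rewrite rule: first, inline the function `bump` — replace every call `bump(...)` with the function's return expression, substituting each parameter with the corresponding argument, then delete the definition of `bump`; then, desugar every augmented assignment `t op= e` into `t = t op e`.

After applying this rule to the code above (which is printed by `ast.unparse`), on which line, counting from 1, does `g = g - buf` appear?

7

Transformed code:
buf = (9 // g < 9 // g) % 24
h = (19 < 19) * g
buf = (buf % buf < buf % buf) % (29 % buf)
h = h < h
buf = log(27)
if 12 <= h < 27:
    g = g - buf
    log(h)
if 3 <= 19 == h:
    buf = (g - 15) % (9 + 17)
    print(h)
buf = 36 // (h < 35)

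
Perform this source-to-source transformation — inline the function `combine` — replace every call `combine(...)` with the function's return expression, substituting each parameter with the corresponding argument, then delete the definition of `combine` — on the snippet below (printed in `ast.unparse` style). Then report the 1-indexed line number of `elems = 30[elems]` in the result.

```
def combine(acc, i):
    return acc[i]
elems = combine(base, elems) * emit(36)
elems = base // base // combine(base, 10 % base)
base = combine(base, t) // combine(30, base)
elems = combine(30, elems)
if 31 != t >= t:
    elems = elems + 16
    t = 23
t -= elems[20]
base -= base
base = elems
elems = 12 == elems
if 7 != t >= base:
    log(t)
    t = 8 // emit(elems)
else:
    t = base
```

4

Transformed code:
elems = base[elems] * emit(36)
elems = base // base // base[10 % base]
base = base[t] // 30[base]
elems = 30[elems]
if 31 != t >= t:
    elems = elems + 16
    t = 23
t -= elems[20]
base -= base
base = elems
elems = 12 == elems
if 7 != t >= base:
    log(t)
    t = 8 // emit(elems)
else:
    t = base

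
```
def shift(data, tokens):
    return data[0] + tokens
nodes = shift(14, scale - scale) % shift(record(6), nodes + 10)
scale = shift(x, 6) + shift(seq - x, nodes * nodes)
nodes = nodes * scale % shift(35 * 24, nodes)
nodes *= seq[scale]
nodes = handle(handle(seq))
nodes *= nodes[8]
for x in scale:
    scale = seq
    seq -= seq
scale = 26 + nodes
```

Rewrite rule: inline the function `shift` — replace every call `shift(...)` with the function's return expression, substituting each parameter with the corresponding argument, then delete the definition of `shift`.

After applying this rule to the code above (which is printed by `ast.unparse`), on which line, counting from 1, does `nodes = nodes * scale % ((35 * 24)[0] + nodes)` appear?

Transformed code:
nodes = (14[0] + (scale - scale)) % (record(6)[0] + (nodes + 10))
scale = x[0] + 6 + ((seq - x)[0] + nodes * nodes)
nodes = nodes * scale % ((35 * 24)[0] + nodes)
nodes *= seq[scale]
nodes = handle(handle(seq))
nodes *= nodes[8]
for x in scale:
    scale = seq
    seq -= seq
scale = 26 + nodes

3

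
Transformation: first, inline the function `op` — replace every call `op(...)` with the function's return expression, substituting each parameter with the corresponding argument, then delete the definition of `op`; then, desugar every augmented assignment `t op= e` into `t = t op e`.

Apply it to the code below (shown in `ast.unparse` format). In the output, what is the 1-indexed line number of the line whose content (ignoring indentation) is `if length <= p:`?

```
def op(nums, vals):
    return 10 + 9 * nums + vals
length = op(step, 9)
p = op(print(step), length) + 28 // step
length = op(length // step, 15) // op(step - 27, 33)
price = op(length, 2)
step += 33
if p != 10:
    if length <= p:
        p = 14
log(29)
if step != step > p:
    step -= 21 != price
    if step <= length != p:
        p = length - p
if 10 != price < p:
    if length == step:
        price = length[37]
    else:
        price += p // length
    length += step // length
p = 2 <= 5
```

Transformed code:
length = 10 + 9 * step + 9
p = 10 + 9 * print(step) + length + 28 // step
length = (10 + 9 * (length // step) + 15) // (10 + 9 * (step - 27) + 33)
price = 10 + 9 * length + 2
step = step + 33
if p != 10:
    if length <= p:
        p = 14
log(29)
if step != step > p:
    step = step - (21 != price)
    if step <= length != p:
        p = length - p
if 10 != price < p:
    if length == step:
        price = length[37]
    else:
        price = price + p // length
    length = length + step // length
p = 2 <= 5

7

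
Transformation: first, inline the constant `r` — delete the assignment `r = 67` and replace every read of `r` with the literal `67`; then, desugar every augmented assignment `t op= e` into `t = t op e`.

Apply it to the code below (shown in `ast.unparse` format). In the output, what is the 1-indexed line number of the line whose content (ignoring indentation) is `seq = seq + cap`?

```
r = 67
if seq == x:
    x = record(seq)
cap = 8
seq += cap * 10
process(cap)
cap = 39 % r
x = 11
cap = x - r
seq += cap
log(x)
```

Transformed code:
if seq == x:
    x = record(seq)
cap = 8
seq = seq + cap * 10
process(cap)
cap = 39 % 67
x = 11
cap = x - 67
seq = seq + cap
log(x)

9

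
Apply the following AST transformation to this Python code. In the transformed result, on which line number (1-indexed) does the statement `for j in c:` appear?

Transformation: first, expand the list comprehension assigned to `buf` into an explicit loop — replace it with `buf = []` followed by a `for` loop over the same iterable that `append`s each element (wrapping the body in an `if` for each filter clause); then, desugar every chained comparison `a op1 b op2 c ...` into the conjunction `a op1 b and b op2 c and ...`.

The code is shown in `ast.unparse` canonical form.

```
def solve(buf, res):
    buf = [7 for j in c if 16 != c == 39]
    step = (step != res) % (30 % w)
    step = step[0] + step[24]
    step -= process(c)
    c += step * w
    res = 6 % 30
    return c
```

3

Transformed code:
def solve(buf, res):
    buf = []
    for j in c:
        if 16 != c and c == 39:
            buf.append(7)
    step = (step != res) % (30 % w)
    step = step[0] + step[24]
    step -= process(c)
    c += step * w
    res = 6 % 30
    return c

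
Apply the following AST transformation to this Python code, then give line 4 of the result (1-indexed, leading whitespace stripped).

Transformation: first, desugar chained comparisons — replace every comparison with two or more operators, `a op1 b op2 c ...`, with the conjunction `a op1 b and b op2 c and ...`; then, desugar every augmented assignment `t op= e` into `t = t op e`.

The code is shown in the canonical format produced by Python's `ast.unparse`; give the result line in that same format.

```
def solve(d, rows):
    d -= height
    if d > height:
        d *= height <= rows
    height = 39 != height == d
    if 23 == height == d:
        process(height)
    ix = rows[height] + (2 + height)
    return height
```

d = d * (height <= rows)

Transformed code:
def solve(d, rows):
    d = d - height
    if d > height:
        d = d * (height <= rows)
    height = 39 != height and height == d
    if 23 == height and height == d:
        process(height)
    ix = rows[height] + (2 + height)
    return height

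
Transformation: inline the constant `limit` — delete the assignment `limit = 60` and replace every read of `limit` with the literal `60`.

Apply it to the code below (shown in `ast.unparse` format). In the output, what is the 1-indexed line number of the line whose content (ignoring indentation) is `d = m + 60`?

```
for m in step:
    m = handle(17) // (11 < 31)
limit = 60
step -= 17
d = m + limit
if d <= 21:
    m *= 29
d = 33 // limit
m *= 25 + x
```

Transformed code:
for m in step:
    m = handle(17) // (11 < 31)
step -= 17
d = m + 60
if d <= 21:
    m *= 29
d = 33 // 60
m *= 25 + x

4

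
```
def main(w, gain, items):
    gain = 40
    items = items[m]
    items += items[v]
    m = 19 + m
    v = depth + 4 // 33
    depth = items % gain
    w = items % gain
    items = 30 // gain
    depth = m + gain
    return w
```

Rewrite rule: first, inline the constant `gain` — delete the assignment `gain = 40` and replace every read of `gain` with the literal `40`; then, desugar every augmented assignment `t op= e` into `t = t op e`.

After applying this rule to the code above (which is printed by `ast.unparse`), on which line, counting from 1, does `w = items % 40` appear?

Transformed code:
def main(w, gain, items):
    items = items[m]
    items = items + items[v]
    m = 19 + m
    v = depth + 4 // 33
    depth = items % 40
    w = items % 40
    items = 30 // 40
    depth = m + 40
    return w

7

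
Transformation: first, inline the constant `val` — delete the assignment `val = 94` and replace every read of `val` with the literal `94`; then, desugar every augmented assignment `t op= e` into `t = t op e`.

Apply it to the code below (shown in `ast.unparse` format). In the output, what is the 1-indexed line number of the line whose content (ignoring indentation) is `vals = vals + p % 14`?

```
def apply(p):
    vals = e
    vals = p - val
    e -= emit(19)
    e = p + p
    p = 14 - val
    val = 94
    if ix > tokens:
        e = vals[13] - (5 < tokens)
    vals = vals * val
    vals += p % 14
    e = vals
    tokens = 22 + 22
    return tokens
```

10

Transformed code:
def apply(p):
    vals = e
    vals = p - 94
    e = e - emit(19)
    e = p + p
    p = 14 - 94
    if ix > tokens:
        e = vals[13] - (5 < tokens)
    vals = vals * 94
    vals = vals + p % 14
    e = vals
    tokens = 22 + 22
    return tokens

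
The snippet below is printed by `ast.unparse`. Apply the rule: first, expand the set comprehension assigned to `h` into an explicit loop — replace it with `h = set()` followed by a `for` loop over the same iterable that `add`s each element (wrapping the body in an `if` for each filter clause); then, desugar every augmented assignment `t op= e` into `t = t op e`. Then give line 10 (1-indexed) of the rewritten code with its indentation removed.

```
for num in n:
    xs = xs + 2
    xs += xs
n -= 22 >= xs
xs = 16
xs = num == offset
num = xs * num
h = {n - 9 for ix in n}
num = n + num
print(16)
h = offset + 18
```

h.add(n - 9)

Transformed code:
for num in n:
    xs = xs + 2
    xs = xs + xs
n = n - (22 >= xs)
xs = 16
xs = num == offset
num = xs * num
h = set()
for ix in n:
    h.add(n - 9)
num = n + num
print(16)
h = offset + 18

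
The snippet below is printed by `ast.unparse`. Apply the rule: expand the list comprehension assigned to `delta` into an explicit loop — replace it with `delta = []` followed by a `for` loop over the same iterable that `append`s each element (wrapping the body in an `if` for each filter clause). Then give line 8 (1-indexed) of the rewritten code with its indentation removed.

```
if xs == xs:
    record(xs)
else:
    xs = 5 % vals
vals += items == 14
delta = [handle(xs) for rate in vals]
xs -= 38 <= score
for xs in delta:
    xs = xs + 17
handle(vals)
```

delta.append(handle(xs))

Transformed code:
if xs == xs:
    record(xs)
else:
    xs = 5 % vals
vals += items == 14
delta = []
for rate in vals:
    delta.append(handle(xs))
xs -= 38 <= score
for xs in delta:
    xs = xs + 17
handle(vals)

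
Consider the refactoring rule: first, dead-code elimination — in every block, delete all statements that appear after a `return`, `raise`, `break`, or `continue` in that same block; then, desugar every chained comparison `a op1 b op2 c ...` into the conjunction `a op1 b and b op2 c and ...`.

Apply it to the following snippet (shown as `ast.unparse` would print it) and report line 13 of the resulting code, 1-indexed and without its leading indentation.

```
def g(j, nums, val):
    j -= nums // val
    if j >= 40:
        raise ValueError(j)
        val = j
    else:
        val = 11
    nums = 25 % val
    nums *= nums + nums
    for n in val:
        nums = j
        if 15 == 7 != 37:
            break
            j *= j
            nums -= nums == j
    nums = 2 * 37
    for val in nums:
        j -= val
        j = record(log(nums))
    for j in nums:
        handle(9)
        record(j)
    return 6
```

Transformed code:
def g(j, nums, val):
    j -= nums // val
    if j >= 40:
        raise ValueError(j)
    else:
        val = 11
    nums = 25 % val
    nums *= nums + nums
    for n in val:
        nums = j
        if 15 == 7 and 7 != 37:
            break
    nums = 2 * 37
    for val in nums:
        j -= val
        j = record(log(nums))
    for j in nums:
        handle(9)
        record(j)
    return 6

nums = 2 * 37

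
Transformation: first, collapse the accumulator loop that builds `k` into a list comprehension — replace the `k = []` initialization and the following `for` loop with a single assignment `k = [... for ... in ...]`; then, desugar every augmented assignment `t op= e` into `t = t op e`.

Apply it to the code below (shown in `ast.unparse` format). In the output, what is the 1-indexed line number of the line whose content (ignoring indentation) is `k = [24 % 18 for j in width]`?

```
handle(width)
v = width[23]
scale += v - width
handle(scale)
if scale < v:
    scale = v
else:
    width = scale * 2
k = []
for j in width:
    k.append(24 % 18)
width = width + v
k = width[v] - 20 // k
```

Transformed code:
handle(width)
v = width[23]
scale = scale + (v - width)
handle(scale)
if scale < v:
    scale = v
else:
    width = scale * 2
k = [24 % 18 for j in width]
width = width + v
k = width[v] - 20 // k

9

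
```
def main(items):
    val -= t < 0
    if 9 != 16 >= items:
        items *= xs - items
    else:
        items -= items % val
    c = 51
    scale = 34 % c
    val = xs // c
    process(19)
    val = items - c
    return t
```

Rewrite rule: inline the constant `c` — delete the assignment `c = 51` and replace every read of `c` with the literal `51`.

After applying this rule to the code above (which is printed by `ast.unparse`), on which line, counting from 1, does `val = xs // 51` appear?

Transformed code:
def main(items):
    val -= t < 0
    if 9 != 16 >= items:
        items *= xs - items
    else:
        items -= items % val
    scale = 34 % 51
    val = xs // 51
    process(19)
    val = items - 51
    return t

8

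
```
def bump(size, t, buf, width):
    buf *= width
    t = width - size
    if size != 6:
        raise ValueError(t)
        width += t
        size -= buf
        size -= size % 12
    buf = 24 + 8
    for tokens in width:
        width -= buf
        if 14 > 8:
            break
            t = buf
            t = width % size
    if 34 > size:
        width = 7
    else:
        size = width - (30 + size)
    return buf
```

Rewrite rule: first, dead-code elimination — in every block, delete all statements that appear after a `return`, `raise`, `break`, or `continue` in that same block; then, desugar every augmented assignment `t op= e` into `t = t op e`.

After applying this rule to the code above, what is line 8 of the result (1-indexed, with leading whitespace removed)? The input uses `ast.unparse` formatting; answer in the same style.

Transformed code:
def bump(size, t, buf, width):
    buf = buf * width
    t = width - size
    if size != 6:
        raise ValueError(t)
    buf = 24 + 8
    for tokens in width:
        width = width - buf
        if 14 > 8:
            break
    if 34 > size:
        width = 7
    else:
        size = width - (30 + size)
    return buf

width = width - buf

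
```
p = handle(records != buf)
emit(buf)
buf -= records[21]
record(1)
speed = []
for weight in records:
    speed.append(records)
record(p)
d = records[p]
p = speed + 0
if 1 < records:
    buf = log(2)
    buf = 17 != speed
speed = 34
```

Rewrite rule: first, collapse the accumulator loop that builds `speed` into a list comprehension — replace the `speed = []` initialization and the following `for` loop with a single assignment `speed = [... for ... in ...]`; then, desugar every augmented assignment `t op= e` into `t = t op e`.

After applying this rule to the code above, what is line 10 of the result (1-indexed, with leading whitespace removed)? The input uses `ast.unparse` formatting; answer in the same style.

buf = log(2)

Transformed code:
p = handle(records != buf)
emit(buf)
buf = buf - records[21]
record(1)
speed = [records for weight in records]
record(p)
d = records[p]
p = speed + 0
if 1 < records:
    buf = log(2)
    buf = 17 != speed
speed = 34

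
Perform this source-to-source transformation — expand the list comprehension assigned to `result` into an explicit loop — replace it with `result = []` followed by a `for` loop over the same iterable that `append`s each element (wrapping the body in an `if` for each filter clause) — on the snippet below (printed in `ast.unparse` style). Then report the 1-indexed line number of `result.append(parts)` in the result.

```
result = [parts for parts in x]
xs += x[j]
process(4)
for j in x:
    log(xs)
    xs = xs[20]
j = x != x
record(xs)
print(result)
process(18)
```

Transformed code:
result = []
for parts in x:
    result.append(parts)
xs += x[j]
process(4)
for j in x:
    log(xs)
    xs = xs[20]
j = x != x
record(xs)
print(result)
process(18)

3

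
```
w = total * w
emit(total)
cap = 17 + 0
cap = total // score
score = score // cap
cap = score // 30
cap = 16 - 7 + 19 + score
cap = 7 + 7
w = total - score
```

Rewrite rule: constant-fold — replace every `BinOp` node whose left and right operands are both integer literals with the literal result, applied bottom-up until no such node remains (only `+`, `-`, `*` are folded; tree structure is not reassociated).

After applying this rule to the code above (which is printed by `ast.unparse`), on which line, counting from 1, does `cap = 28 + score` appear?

7

Transformed code:
w = total * w
emit(total)
cap = 17
cap = total // score
score = score // cap
cap = score // 30
cap = 28 + score
cap = 14
w = total - score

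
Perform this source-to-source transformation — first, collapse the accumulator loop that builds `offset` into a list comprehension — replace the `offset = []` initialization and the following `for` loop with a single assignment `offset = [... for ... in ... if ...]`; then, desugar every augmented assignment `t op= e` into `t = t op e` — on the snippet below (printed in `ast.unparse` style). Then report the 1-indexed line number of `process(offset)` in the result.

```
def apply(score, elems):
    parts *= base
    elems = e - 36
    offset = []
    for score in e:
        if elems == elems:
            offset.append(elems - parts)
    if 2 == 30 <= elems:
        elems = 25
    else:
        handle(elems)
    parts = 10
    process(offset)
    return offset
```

10

Transformed code:
def apply(score, elems):
    parts = parts * base
    elems = e - 36
    offset = [elems - parts for score in e if elems == elems]
    if 2 == 30 <= elems:
        elems = 25
    else:
        handle(elems)
    parts = 10
    process(offset)
    return offset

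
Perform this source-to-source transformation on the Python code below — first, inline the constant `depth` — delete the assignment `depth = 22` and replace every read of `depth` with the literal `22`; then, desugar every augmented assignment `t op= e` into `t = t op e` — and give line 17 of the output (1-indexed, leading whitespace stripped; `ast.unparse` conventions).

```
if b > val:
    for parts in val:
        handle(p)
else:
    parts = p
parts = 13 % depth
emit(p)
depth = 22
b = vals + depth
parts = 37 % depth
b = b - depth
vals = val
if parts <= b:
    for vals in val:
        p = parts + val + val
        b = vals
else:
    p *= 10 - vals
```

p = p * (10 - vals)

Transformed code:
if b > val:
    for parts in val:
        handle(p)
else:
    parts = p
parts = 13 % 22
emit(p)
b = vals + 22
parts = 37 % 22
b = b - 22
vals = val
if parts <= b:
    for vals in val:
        p = parts + val + val
        b = vals
else:
    p = p * (10 - vals)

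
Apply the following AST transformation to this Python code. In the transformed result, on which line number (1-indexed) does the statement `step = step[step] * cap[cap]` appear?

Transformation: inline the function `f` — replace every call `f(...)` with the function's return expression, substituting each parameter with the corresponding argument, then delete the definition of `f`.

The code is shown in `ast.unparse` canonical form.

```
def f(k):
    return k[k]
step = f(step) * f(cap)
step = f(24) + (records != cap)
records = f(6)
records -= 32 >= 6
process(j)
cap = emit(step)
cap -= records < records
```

Transformed code:
step = step[step] * cap[cap]
step = 24[24] + (records != cap)
records = 6[6]
records -= 32 >= 6
process(j)
cap = emit(step)
cap -= records < records

1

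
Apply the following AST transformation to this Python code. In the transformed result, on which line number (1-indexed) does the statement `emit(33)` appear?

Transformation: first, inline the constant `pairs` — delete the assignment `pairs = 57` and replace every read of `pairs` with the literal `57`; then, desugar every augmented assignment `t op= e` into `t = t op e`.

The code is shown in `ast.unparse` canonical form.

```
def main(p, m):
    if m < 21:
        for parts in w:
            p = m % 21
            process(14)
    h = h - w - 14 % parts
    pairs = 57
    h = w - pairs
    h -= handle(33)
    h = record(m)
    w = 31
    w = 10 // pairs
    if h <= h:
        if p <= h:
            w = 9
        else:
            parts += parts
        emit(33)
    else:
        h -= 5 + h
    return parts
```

Transformed code:
def main(p, m):
    if m < 21:
        for parts in w:
            p = m % 21
            process(14)
    h = h - w - 14 % parts
    h = w - 57
    h = h - handle(33)
    h = record(m)
    w = 31
    w = 10 // 57
    if h <= h:
        if p <= h:
            w = 9
        else:
            parts = parts + parts
        emit(33)
    else:
        h = h - (5 + h)
    return parts

17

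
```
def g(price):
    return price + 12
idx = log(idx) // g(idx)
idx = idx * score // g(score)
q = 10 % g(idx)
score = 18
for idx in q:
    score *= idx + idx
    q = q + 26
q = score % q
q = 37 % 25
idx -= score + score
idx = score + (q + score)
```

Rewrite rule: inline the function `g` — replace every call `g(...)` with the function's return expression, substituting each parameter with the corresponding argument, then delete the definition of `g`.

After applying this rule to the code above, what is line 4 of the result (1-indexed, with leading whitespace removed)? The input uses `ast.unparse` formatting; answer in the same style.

Transformed code:
idx = log(idx) // (idx + 12)
idx = idx * score // (score + 12)
q = 10 % (idx + 12)
score = 18
for idx in q:
    score *= idx + idx
    q = q + 26
q = score % q
q = 37 % 25
idx -= score + score
idx = score + (q + score)

score = 18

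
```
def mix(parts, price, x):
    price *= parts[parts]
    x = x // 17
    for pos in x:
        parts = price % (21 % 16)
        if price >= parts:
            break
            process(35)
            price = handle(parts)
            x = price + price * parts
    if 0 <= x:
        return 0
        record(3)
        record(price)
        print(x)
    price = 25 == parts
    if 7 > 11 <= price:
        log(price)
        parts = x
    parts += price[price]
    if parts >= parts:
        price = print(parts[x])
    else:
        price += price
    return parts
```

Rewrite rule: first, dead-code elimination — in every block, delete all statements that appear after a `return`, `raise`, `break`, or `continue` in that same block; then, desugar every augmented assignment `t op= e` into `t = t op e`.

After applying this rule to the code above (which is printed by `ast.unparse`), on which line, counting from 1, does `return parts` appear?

Transformed code:
def mix(parts, price, x):
    price = price * parts[parts]
    x = x // 17
    for pos in x:
        parts = price % (21 % 16)
        if price >= parts:
            break
    if 0 <= x:
        return 0
    price = 25 == parts
    if 7 > 11 <= price:
        log(price)
        parts = x
    parts = parts + price[price]
    if parts >= parts:
        price = print(parts[x])
    else:
        price = price + price
    return parts

19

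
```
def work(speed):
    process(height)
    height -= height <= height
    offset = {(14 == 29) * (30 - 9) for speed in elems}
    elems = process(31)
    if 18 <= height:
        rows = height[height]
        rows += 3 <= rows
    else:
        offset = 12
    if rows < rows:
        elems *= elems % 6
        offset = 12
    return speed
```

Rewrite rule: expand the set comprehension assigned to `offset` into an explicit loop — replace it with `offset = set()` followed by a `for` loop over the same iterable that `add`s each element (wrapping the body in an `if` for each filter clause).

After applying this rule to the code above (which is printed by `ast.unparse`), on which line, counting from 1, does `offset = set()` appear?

Transformed code:
def work(speed):
    process(height)
    height -= height <= height
    offset = set()
    for speed in elems:
        offset.add((14 == 29) * (30 - 9))
    elems = process(31)
    if 18 <= height:
        rows = height[height]
        rows += 3 <= rows
    else:
        offset = 12
    if rows < rows:
        elems *= elems % 6
        offset = 12
    return speed

4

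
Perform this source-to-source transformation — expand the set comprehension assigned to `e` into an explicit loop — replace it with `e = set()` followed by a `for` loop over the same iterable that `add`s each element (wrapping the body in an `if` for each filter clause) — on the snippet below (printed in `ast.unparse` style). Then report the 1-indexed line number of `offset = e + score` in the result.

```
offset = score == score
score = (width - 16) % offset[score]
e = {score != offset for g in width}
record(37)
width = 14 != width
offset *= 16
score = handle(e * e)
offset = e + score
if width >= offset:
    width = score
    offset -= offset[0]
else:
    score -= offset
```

Transformed code:
offset = score == score
score = (width - 16) % offset[score]
e = set()
for g in width:
    e.add(score != offset)
record(37)
width = 14 != width
offset *= 16
score = handle(e * e)
offset = e + score
if width >= offset:
    width = score
    offset -= offset[0]
else:
    score -= offset

10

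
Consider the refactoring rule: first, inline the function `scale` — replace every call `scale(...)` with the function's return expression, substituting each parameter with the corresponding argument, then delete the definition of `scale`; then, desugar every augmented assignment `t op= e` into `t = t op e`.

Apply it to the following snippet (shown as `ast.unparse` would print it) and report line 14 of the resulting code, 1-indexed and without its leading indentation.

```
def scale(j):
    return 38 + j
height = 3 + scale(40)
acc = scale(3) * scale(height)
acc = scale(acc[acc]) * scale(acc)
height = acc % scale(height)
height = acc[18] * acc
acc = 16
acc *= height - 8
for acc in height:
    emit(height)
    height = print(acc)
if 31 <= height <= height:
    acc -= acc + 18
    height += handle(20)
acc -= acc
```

Transformed code:
height = 3 + (38 + 40)
acc = (38 + 3) * (38 + height)
acc = (38 + acc[acc]) * (38 + acc)
height = acc % (38 + height)
height = acc[18] * acc
acc = 16
acc = acc * (height - 8)
for acc in height:
    emit(height)
    height = print(acc)
if 31 <= height <= height:
    acc = acc - (acc + 18)
    height = height + handle(20)
acc = acc - acc

acc = acc - acc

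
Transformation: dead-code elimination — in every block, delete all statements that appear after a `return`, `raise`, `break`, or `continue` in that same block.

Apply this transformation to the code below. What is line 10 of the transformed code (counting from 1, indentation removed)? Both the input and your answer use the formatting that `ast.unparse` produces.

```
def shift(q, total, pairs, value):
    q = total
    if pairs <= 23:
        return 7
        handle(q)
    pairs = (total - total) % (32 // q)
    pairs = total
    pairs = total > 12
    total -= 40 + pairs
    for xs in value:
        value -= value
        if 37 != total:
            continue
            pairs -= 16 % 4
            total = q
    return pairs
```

Transformed code:
def shift(q, total, pairs, value):
    q = total
    if pairs <= 23:
        return 7
    pairs = (total - total) % (32 // q)
    pairs = total
    pairs = total > 12
    total -= 40 + pairs
    for xs in value:
        value -= value
        if 37 != total:
            continue
    return pairs

value -= value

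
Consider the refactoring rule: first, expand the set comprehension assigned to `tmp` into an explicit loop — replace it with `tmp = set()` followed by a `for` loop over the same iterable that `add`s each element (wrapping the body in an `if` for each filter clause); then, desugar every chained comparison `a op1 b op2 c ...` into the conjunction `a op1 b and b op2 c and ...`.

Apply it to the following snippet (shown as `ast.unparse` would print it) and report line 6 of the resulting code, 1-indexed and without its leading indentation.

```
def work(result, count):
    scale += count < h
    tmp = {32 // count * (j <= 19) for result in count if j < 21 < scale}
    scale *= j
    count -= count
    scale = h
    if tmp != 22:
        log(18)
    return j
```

Transformed code:
def work(result, count):
    scale += count < h
    tmp = set()
    for result in count:
        if j < 21 and 21 < scale:
            tmp.add(32 // count * (j <= 19))
    scale *= j
    count -= count
    scale = h
    if tmp != 22:
        log(18)
    return j

tmp.add(32 // count * (j <= 19))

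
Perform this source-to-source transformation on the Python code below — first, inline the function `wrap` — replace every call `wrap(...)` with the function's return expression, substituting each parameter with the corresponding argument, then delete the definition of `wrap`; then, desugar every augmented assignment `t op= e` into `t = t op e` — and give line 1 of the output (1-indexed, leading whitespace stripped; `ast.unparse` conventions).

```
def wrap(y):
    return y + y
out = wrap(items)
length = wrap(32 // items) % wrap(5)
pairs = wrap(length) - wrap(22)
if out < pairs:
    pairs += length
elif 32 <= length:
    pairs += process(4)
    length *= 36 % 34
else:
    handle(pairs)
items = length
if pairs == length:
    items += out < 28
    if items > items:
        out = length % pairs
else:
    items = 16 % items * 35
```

out = items + items

Transformed code:
out = items + items
length = (32 // items + 32 // items) % (5 + 5)
pairs = length + length - (22 + 22)
if out < pairs:
    pairs = pairs + length
elif 32 <= length:
    pairs = pairs + process(4)
    length = length * (36 % 34)
else:
    handle(pairs)
items = length
if pairs == length:
    items = items + (out < 28)
    if items > items:
        out = length % pairs
else:
    items = 16 % items * 35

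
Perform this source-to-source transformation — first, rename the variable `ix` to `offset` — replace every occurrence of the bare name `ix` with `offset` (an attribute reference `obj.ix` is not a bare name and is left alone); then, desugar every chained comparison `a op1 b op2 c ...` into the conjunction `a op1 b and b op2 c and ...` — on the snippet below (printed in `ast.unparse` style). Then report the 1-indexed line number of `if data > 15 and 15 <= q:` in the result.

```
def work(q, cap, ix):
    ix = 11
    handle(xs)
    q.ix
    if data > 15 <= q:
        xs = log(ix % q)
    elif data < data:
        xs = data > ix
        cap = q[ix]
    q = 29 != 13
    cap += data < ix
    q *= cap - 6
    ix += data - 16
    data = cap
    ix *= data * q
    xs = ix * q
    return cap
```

5

Transformed code:
def work(q, cap, offset):
    offset = 11
    handle(xs)
    q.ix
    if data > 15 and 15 <= q:
        xs = log(offset % q)
    elif data < data:
        xs = data > offset
        cap = q[offset]
    q = 29 != 13
    cap += data < offset
    q *= cap - 6
    offset += data - 16
    data = cap
    offset *= data * q
    xs = offset * q
    return cap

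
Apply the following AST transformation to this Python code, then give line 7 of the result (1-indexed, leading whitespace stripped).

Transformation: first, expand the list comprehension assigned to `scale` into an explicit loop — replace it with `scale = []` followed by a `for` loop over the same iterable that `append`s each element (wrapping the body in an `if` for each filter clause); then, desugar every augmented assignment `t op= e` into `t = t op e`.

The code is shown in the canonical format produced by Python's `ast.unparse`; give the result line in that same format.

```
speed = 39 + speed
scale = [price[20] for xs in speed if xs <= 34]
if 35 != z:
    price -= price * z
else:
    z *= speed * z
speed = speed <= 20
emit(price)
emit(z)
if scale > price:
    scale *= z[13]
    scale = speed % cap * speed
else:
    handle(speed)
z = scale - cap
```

Transformed code:
speed = 39 + speed
scale = []
for xs in speed:
    if xs <= 34:
        scale.append(price[20])
if 35 != z:
    price = price - price * z
else:
    z = z * (speed * z)
speed = speed <= 20
emit(price)
emit(z)
if scale > price:
    scale = scale * z[13]
    scale = speed % cap * speed
else:
    handle(speed)
z = scale - cap

price = price - price * z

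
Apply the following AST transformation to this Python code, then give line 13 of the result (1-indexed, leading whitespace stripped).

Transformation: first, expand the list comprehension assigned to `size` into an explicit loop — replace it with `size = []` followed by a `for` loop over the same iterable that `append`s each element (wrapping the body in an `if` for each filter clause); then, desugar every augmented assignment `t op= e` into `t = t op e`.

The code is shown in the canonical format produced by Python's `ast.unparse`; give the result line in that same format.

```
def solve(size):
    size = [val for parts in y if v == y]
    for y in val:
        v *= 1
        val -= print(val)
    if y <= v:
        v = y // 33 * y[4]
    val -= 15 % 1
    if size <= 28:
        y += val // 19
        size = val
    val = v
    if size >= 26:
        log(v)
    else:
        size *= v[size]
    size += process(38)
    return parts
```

Transformed code:
def solve(size):
    size = []
    for parts in y:
        if v == y:
            size.append(val)
    for y in val:
        v = v * 1
        val = val - print(val)
    if y <= v:
        v = y // 33 * y[4]
    val = val - 15 % 1
    if size <= 28:
        y = y + val // 19
        size = val
    val = v
    if size >= 26:
        log(v)
    else:
        size = size * v[size]
    size = size + process(38)
    return parts

y = y + val // 19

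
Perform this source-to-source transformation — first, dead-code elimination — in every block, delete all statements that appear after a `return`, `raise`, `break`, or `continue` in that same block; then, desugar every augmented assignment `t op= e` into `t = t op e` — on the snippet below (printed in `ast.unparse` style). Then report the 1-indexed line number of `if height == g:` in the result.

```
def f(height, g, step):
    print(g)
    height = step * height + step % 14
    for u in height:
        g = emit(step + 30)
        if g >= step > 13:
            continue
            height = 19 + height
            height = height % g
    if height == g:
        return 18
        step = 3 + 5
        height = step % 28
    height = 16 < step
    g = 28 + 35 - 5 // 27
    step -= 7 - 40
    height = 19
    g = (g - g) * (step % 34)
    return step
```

Transformed code:
def f(height, g, step):
    print(g)
    height = step * height + step % 14
    for u in height:
        g = emit(step + 30)
        if g >= step > 13:
            continue
    if height == g:
        return 18
    height = 16 < step
    g = 28 + 35 - 5 // 27
    step = step - (7 - 40)
    height = 19
    g = (g - g) * (step % 34)
    return step

8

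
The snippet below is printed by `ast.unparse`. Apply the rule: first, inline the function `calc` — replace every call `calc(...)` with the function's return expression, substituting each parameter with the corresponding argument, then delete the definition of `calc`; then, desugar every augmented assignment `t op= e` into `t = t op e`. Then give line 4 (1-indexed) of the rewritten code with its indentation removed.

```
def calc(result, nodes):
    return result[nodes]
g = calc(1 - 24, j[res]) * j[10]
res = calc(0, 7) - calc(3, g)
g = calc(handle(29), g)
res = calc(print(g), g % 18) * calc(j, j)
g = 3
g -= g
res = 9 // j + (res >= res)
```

Transformed code:
g = (1 - 24)[j[res]] * j[10]
res = 0[7] - 3[g]
g = handle(29)[g]
res = print(g)[g % 18] * j[j]
g = 3
g = g - g
res = 9 // j + (res >= res)

res = print(g)[g % 18] * j[j]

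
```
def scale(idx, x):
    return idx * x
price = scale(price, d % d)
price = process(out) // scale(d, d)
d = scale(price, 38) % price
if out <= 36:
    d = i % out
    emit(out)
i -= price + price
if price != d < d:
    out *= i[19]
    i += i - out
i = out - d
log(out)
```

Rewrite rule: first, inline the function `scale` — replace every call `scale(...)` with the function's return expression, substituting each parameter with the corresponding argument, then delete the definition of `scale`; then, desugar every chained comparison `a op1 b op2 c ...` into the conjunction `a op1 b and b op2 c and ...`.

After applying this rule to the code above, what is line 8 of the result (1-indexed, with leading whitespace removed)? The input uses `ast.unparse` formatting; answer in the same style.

Transformed code:
price = price * (d % d)
price = process(out) // (d * d)
d = price * 38 % price
if out <= 36:
    d = i % out
    emit(out)
i -= price + price
if price != d and d < d:
    out *= i[19]
    i += i - out
i = out - d
log(out)

if price != d and d < d: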